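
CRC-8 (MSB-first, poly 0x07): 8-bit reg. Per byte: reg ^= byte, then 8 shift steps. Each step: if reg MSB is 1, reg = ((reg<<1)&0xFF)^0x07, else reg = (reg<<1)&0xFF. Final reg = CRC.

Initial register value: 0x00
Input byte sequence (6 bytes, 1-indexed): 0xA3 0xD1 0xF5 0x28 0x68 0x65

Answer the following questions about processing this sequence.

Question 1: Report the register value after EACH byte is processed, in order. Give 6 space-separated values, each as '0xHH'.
0x60 0x1E 0x9F 0x0C 0x3B 0x9D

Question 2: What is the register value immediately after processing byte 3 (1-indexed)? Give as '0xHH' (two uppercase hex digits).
Answer: 0x9F

Derivation:
After byte 1 (0xA3): reg=0x60
After byte 2 (0xD1): reg=0x1E
After byte 3 (0xF5): reg=0x9F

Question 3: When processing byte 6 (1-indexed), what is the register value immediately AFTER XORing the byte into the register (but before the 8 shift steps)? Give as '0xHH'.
Register before byte 6: 0x3B
Byte 6: 0x65
0x3B XOR 0x65 = 0x5E

Answer: 0x5E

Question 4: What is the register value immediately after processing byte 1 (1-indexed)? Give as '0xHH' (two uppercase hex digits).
After byte 1 (0xA3): reg=0x60

Answer: 0x60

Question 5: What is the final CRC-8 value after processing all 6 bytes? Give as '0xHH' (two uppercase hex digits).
Answer: 0x9D

Derivation:
After byte 1 (0xA3): reg=0x60
After byte 2 (0xD1): reg=0x1E
After byte 3 (0xF5): reg=0x9F
After byte 4 (0x28): reg=0x0C
After byte 5 (0x68): reg=0x3B
After byte 6 (0x65): reg=0x9D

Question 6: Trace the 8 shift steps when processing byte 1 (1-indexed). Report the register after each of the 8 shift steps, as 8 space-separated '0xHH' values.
Register before byte 1: 0x00
After XOR with byte 0xA3: 0xA3

Answer: 0x41 0x82 0x03 0x06 0x0C 0x18 0x30 0x60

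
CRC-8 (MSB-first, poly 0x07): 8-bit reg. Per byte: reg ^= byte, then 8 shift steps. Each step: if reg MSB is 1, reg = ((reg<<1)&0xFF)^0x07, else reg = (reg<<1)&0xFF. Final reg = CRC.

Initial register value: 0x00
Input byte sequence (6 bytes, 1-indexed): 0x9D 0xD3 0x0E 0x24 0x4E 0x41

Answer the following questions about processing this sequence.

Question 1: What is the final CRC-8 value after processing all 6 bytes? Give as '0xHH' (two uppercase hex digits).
After byte 1 (0x9D): reg=0xDA
After byte 2 (0xD3): reg=0x3F
After byte 3 (0x0E): reg=0x97
After byte 4 (0x24): reg=0x10
After byte 5 (0x4E): reg=0x9D
After byte 6 (0x41): reg=0x1A

Answer: 0x1A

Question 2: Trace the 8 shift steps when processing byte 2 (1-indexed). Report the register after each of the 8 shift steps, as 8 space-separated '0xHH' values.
After byte 1 (0x9D): reg=0xDA
Register before byte 2: 0xDA
After XOR with byte 0xD3: 0x09

Answer: 0x12 0x24 0x48 0x90 0x27 0x4E 0x9C 0x3F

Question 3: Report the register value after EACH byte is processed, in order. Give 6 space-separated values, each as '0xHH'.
0xDA 0x3F 0x97 0x10 0x9D 0x1A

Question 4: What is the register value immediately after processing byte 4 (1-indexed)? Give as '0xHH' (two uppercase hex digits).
After byte 1 (0x9D): reg=0xDA
After byte 2 (0xD3): reg=0x3F
After byte 3 (0x0E): reg=0x97
After byte 4 (0x24): reg=0x10

Answer: 0x10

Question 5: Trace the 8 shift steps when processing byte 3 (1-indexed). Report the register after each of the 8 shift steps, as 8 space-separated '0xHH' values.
Answer: 0x62 0xC4 0x8F 0x19 0x32 0x64 0xC8 0x97

Derivation:
After byte 1 (0x9D): reg=0xDA
After byte 2 (0xD3): reg=0x3F
Register before byte 3: 0x3F
After XOR with byte 0x0E: 0x31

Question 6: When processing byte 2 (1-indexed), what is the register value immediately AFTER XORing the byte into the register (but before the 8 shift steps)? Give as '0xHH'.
Answer: 0x09

Derivation:
Register before byte 2: 0xDA
Byte 2: 0xD3
0xDA XOR 0xD3 = 0x09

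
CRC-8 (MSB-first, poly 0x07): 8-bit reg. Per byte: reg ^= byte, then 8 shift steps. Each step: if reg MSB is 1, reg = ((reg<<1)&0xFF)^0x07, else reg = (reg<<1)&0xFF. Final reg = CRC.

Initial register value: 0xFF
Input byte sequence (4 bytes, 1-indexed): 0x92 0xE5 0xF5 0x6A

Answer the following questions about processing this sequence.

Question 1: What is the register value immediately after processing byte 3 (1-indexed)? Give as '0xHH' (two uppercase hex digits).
After byte 1 (0x92): reg=0x04
After byte 2 (0xE5): reg=0xA9
After byte 3 (0xF5): reg=0x93

Answer: 0x93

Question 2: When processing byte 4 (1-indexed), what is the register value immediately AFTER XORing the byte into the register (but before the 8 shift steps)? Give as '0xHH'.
Register before byte 4: 0x93
Byte 4: 0x6A
0x93 XOR 0x6A = 0xF9

Answer: 0xF9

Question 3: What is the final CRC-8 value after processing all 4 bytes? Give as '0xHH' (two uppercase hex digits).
After byte 1 (0x92): reg=0x04
After byte 2 (0xE5): reg=0xA9
After byte 3 (0xF5): reg=0x93
After byte 4 (0x6A): reg=0xE1

Answer: 0xE1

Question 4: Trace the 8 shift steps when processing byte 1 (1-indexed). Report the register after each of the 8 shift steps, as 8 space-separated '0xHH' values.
Answer: 0xDA 0xB3 0x61 0xC2 0x83 0x01 0x02 0x04

Derivation:
Register before byte 1: 0xFF
After XOR with byte 0x92: 0x6D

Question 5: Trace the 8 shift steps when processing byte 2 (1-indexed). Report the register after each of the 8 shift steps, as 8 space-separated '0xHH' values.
Answer: 0xC5 0x8D 0x1D 0x3A 0x74 0xE8 0xD7 0xA9

Derivation:
After byte 1 (0x92): reg=0x04
Register before byte 2: 0x04
After XOR with byte 0xE5: 0xE1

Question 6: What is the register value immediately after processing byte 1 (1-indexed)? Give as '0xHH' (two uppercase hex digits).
After byte 1 (0x92): reg=0x04

Answer: 0x04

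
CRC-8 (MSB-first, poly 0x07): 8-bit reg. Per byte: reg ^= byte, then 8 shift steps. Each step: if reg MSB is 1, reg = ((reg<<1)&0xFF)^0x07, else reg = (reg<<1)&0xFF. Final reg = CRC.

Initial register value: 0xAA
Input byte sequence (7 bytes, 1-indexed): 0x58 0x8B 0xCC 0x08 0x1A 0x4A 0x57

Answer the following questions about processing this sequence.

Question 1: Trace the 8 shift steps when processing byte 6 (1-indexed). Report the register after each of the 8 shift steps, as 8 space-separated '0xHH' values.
After byte 1 (0x58): reg=0xD0
After byte 2 (0x8B): reg=0x86
After byte 3 (0xCC): reg=0xF1
After byte 4 (0x08): reg=0xE1
After byte 5 (0x1A): reg=0xEF
Register before byte 6: 0xEF
After XOR with byte 0x4A: 0xA5

Answer: 0x4D 0x9A 0x33 0x66 0xCC 0x9F 0x39 0x72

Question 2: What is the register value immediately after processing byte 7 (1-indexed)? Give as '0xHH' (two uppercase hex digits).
After byte 1 (0x58): reg=0xD0
After byte 2 (0x8B): reg=0x86
After byte 3 (0xCC): reg=0xF1
After byte 4 (0x08): reg=0xE1
After byte 5 (0x1A): reg=0xEF
After byte 6 (0x4A): reg=0x72
After byte 7 (0x57): reg=0xFB

Answer: 0xFB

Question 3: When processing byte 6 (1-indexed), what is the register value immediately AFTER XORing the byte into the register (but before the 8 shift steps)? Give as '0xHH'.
Answer: 0xA5

Derivation:
Register before byte 6: 0xEF
Byte 6: 0x4A
0xEF XOR 0x4A = 0xA5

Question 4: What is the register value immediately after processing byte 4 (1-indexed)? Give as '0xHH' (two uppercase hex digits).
After byte 1 (0x58): reg=0xD0
After byte 2 (0x8B): reg=0x86
After byte 3 (0xCC): reg=0xF1
After byte 4 (0x08): reg=0xE1

Answer: 0xE1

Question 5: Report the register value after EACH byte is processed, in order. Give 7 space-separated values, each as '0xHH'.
0xD0 0x86 0xF1 0xE1 0xEF 0x72 0xFB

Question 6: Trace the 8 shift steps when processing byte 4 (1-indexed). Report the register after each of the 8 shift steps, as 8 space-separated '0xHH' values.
After byte 1 (0x58): reg=0xD0
After byte 2 (0x8B): reg=0x86
After byte 3 (0xCC): reg=0xF1
Register before byte 4: 0xF1
After XOR with byte 0x08: 0xF9

Answer: 0xF5 0xED 0xDD 0xBD 0x7D 0xFA 0xF3 0xE1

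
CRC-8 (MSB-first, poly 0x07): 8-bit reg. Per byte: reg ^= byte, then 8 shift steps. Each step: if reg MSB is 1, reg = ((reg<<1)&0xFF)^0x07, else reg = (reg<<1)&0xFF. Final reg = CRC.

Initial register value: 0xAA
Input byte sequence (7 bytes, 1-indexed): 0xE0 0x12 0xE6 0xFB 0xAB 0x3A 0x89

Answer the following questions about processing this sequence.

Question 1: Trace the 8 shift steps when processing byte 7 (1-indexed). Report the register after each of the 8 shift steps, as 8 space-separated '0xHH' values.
Answer: 0x5D 0xBA 0x73 0xE6 0xCB 0x91 0x25 0x4A

Derivation:
After byte 1 (0xE0): reg=0xF1
After byte 2 (0x12): reg=0xA7
After byte 3 (0xE6): reg=0xC0
After byte 4 (0xFB): reg=0xA1
After byte 5 (0xAB): reg=0x36
After byte 6 (0x3A): reg=0x24
Register before byte 7: 0x24
After XOR with byte 0x89: 0xAD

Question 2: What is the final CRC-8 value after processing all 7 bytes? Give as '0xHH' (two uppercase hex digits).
After byte 1 (0xE0): reg=0xF1
After byte 2 (0x12): reg=0xA7
After byte 3 (0xE6): reg=0xC0
After byte 4 (0xFB): reg=0xA1
After byte 5 (0xAB): reg=0x36
After byte 6 (0x3A): reg=0x24
After byte 7 (0x89): reg=0x4A

Answer: 0x4A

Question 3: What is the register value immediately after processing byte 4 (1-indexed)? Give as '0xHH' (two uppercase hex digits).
After byte 1 (0xE0): reg=0xF1
After byte 2 (0x12): reg=0xA7
After byte 3 (0xE6): reg=0xC0
After byte 4 (0xFB): reg=0xA1

Answer: 0xA1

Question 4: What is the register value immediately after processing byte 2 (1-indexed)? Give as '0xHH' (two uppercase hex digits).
After byte 1 (0xE0): reg=0xF1
After byte 2 (0x12): reg=0xA7

Answer: 0xA7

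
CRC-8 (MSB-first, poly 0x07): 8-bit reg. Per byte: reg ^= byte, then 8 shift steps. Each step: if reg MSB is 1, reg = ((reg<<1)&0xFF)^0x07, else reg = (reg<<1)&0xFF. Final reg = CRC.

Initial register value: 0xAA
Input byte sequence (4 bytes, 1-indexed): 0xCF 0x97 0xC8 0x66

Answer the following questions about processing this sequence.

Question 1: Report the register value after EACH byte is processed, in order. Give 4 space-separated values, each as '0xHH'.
0x3C 0x58 0xF9 0xD4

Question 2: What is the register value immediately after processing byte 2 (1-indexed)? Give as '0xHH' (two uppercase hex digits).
After byte 1 (0xCF): reg=0x3C
After byte 2 (0x97): reg=0x58

Answer: 0x58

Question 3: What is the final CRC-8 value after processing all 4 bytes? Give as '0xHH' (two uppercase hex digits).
After byte 1 (0xCF): reg=0x3C
After byte 2 (0x97): reg=0x58
After byte 3 (0xC8): reg=0xF9
After byte 4 (0x66): reg=0xD4

Answer: 0xD4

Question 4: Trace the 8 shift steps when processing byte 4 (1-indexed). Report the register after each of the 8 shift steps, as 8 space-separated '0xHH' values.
After byte 1 (0xCF): reg=0x3C
After byte 2 (0x97): reg=0x58
After byte 3 (0xC8): reg=0xF9
Register before byte 4: 0xF9
After XOR with byte 0x66: 0x9F

Answer: 0x39 0x72 0xE4 0xCF 0x99 0x35 0x6A 0xD4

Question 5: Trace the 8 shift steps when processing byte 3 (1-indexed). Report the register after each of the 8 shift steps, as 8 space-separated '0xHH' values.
Answer: 0x27 0x4E 0x9C 0x3F 0x7E 0xFC 0xFF 0xF9

Derivation:
After byte 1 (0xCF): reg=0x3C
After byte 2 (0x97): reg=0x58
Register before byte 3: 0x58
After XOR with byte 0xC8: 0x90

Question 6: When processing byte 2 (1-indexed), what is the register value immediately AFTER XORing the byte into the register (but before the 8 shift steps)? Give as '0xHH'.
Register before byte 2: 0x3C
Byte 2: 0x97
0x3C XOR 0x97 = 0xAB

Answer: 0xAB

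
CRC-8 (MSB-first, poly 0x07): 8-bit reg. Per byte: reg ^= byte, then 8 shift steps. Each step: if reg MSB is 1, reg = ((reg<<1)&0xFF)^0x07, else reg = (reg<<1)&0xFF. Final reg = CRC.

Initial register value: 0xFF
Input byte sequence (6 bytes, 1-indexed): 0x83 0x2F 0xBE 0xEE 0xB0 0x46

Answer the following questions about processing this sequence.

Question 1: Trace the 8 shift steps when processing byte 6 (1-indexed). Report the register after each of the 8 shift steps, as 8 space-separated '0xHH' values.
After byte 1 (0x83): reg=0x73
After byte 2 (0x2F): reg=0x93
After byte 3 (0xBE): reg=0xC3
After byte 4 (0xEE): reg=0xC3
After byte 5 (0xB0): reg=0x5E
Register before byte 6: 0x5E
After XOR with byte 0x46: 0x18

Answer: 0x30 0x60 0xC0 0x87 0x09 0x12 0x24 0x48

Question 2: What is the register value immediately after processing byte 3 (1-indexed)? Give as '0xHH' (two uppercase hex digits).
After byte 1 (0x83): reg=0x73
After byte 2 (0x2F): reg=0x93
After byte 3 (0xBE): reg=0xC3

Answer: 0xC3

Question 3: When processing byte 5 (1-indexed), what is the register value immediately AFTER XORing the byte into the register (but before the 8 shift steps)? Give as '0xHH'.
Register before byte 5: 0xC3
Byte 5: 0xB0
0xC3 XOR 0xB0 = 0x73

Answer: 0x73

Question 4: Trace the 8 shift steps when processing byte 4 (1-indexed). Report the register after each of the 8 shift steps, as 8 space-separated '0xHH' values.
After byte 1 (0x83): reg=0x73
After byte 2 (0x2F): reg=0x93
After byte 3 (0xBE): reg=0xC3
Register before byte 4: 0xC3
After XOR with byte 0xEE: 0x2D

Answer: 0x5A 0xB4 0x6F 0xDE 0xBB 0x71 0xE2 0xC3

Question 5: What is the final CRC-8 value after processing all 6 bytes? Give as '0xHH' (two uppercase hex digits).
Answer: 0x48

Derivation:
After byte 1 (0x83): reg=0x73
After byte 2 (0x2F): reg=0x93
After byte 3 (0xBE): reg=0xC3
After byte 4 (0xEE): reg=0xC3
After byte 5 (0xB0): reg=0x5E
After byte 6 (0x46): reg=0x48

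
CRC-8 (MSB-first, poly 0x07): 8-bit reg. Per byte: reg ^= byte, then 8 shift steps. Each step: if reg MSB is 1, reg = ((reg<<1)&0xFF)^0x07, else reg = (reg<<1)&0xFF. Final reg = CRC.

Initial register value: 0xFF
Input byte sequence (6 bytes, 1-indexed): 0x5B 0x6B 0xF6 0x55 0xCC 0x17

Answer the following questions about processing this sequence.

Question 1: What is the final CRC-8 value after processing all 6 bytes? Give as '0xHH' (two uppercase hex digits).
After byte 1 (0x5B): reg=0x75
After byte 2 (0x6B): reg=0x5A
After byte 3 (0xF6): reg=0x4D
After byte 4 (0x55): reg=0x48
After byte 5 (0xCC): reg=0x95
After byte 6 (0x17): reg=0x87

Answer: 0x87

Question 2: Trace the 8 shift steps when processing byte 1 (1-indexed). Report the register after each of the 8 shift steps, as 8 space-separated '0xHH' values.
Answer: 0x4F 0x9E 0x3B 0x76 0xEC 0xDF 0xB9 0x75

Derivation:
Register before byte 1: 0xFF
After XOR with byte 0x5B: 0xA4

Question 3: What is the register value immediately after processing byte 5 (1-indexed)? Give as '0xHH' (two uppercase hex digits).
After byte 1 (0x5B): reg=0x75
After byte 2 (0x6B): reg=0x5A
After byte 3 (0xF6): reg=0x4D
After byte 4 (0x55): reg=0x48
After byte 5 (0xCC): reg=0x95

Answer: 0x95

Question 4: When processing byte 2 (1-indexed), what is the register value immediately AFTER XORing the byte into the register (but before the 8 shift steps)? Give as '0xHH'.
Register before byte 2: 0x75
Byte 2: 0x6B
0x75 XOR 0x6B = 0x1E

Answer: 0x1E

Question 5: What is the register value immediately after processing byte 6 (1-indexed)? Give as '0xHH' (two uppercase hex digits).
Answer: 0x87

Derivation:
After byte 1 (0x5B): reg=0x75
After byte 2 (0x6B): reg=0x5A
After byte 3 (0xF6): reg=0x4D
After byte 4 (0x55): reg=0x48
After byte 5 (0xCC): reg=0x95
After byte 6 (0x17): reg=0x87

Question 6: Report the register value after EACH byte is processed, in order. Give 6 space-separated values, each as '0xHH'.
0x75 0x5A 0x4D 0x48 0x95 0x87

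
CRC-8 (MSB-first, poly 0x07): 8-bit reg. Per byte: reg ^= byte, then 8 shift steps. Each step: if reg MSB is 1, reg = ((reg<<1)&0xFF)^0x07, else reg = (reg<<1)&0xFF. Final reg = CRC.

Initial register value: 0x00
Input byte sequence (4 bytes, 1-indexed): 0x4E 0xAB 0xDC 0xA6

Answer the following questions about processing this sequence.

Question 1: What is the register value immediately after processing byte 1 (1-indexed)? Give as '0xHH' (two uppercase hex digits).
Answer: 0xED

Derivation:
After byte 1 (0x4E): reg=0xED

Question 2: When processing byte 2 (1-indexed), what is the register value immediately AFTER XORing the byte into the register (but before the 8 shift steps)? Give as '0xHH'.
Register before byte 2: 0xED
Byte 2: 0xAB
0xED XOR 0xAB = 0x46

Answer: 0x46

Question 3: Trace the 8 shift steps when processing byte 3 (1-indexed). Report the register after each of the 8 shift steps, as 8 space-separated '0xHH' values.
After byte 1 (0x4E): reg=0xED
After byte 2 (0xAB): reg=0xD5
Register before byte 3: 0xD5
After XOR with byte 0xDC: 0x09

Answer: 0x12 0x24 0x48 0x90 0x27 0x4E 0x9C 0x3F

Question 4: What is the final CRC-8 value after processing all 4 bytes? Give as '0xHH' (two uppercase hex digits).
Answer: 0xC6

Derivation:
After byte 1 (0x4E): reg=0xED
After byte 2 (0xAB): reg=0xD5
After byte 3 (0xDC): reg=0x3F
After byte 4 (0xA6): reg=0xC6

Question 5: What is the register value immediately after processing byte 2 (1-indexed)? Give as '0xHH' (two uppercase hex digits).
After byte 1 (0x4E): reg=0xED
After byte 2 (0xAB): reg=0xD5

Answer: 0xD5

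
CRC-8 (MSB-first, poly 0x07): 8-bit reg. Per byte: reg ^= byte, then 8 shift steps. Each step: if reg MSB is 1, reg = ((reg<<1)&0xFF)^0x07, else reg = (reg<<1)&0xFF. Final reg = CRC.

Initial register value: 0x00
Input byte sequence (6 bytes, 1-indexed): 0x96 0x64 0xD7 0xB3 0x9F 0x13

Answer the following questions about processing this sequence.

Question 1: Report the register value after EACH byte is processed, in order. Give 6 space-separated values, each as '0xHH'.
0xEB 0xA4 0x5E 0x8D 0x7E 0x04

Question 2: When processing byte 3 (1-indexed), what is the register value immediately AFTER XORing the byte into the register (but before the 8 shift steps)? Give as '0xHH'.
Register before byte 3: 0xA4
Byte 3: 0xD7
0xA4 XOR 0xD7 = 0x73

Answer: 0x73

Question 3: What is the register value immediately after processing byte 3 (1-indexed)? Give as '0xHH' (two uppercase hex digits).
Answer: 0x5E

Derivation:
After byte 1 (0x96): reg=0xEB
After byte 2 (0x64): reg=0xA4
After byte 3 (0xD7): reg=0x5E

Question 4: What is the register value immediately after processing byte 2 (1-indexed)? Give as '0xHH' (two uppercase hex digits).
Answer: 0xA4

Derivation:
After byte 1 (0x96): reg=0xEB
After byte 2 (0x64): reg=0xA4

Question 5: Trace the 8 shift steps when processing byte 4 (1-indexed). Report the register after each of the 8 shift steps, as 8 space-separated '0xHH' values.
Answer: 0xDD 0xBD 0x7D 0xFA 0xF3 0xE1 0xC5 0x8D

Derivation:
After byte 1 (0x96): reg=0xEB
After byte 2 (0x64): reg=0xA4
After byte 3 (0xD7): reg=0x5E
Register before byte 4: 0x5E
After XOR with byte 0xB3: 0xED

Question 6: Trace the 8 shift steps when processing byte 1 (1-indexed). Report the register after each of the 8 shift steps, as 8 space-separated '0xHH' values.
Register before byte 1: 0x00
After XOR with byte 0x96: 0x96

Answer: 0x2B 0x56 0xAC 0x5F 0xBE 0x7B 0xF6 0xEB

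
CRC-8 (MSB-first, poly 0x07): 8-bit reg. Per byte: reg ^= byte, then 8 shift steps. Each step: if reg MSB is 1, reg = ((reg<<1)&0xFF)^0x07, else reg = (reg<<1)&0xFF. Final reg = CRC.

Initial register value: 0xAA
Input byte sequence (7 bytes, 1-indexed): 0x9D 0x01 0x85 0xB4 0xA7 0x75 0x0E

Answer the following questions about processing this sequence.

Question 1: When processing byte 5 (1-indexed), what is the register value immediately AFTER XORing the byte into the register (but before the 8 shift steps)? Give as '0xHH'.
Register before byte 5: 0x52
Byte 5: 0xA7
0x52 XOR 0xA7 = 0xF5

Answer: 0xF5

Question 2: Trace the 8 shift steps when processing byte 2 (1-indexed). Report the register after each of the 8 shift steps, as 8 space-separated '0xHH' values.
After byte 1 (0x9D): reg=0x85
Register before byte 2: 0x85
After XOR with byte 0x01: 0x84

Answer: 0x0F 0x1E 0x3C 0x78 0xF0 0xE7 0xC9 0x95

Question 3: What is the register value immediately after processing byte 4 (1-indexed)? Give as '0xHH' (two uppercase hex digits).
Answer: 0x52

Derivation:
After byte 1 (0x9D): reg=0x85
After byte 2 (0x01): reg=0x95
After byte 3 (0x85): reg=0x70
After byte 4 (0xB4): reg=0x52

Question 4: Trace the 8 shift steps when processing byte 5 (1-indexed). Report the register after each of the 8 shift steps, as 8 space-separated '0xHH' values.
Answer: 0xED 0xDD 0xBD 0x7D 0xFA 0xF3 0xE1 0xC5

Derivation:
After byte 1 (0x9D): reg=0x85
After byte 2 (0x01): reg=0x95
After byte 3 (0x85): reg=0x70
After byte 4 (0xB4): reg=0x52
Register before byte 5: 0x52
After XOR with byte 0xA7: 0xF5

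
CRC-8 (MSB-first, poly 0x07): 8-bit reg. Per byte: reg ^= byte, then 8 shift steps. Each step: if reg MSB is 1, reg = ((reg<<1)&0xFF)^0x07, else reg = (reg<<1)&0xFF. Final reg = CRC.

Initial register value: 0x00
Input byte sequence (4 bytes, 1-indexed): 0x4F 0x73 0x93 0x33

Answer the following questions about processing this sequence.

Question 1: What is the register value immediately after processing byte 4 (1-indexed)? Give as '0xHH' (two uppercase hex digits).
After byte 1 (0x4F): reg=0xEA
After byte 2 (0x73): reg=0xC6
After byte 3 (0x93): reg=0xAC
After byte 4 (0x33): reg=0xD4

Answer: 0xD4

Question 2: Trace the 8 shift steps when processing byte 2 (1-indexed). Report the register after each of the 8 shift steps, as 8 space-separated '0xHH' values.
After byte 1 (0x4F): reg=0xEA
Register before byte 2: 0xEA
After XOR with byte 0x73: 0x99

Answer: 0x35 0x6A 0xD4 0xAF 0x59 0xB2 0x63 0xC6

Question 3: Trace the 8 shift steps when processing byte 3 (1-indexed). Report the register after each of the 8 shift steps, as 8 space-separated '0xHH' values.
Answer: 0xAA 0x53 0xA6 0x4B 0x96 0x2B 0x56 0xAC

Derivation:
After byte 1 (0x4F): reg=0xEA
After byte 2 (0x73): reg=0xC6
Register before byte 3: 0xC6
After XOR with byte 0x93: 0x55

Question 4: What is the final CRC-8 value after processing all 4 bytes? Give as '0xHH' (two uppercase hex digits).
Answer: 0xD4

Derivation:
After byte 1 (0x4F): reg=0xEA
After byte 2 (0x73): reg=0xC6
After byte 3 (0x93): reg=0xAC
After byte 4 (0x33): reg=0xD4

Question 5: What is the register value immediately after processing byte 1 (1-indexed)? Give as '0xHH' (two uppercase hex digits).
Answer: 0xEA

Derivation:
After byte 1 (0x4F): reg=0xEA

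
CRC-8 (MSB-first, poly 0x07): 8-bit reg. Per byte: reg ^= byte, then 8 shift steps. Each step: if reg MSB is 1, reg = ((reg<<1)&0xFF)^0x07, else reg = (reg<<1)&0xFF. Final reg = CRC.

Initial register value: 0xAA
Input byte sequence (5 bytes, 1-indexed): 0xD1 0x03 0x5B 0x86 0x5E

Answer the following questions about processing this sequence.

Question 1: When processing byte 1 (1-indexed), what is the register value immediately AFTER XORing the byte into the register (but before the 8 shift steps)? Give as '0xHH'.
Register before byte 1: 0xAA
Byte 1: 0xD1
0xAA XOR 0xD1 = 0x7B

Answer: 0x7B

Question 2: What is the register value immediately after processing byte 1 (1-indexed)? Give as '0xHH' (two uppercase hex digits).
After byte 1 (0xD1): reg=0x66

Answer: 0x66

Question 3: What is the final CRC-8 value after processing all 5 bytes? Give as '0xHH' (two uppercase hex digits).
Answer: 0x86

Derivation:
After byte 1 (0xD1): reg=0x66
After byte 2 (0x03): reg=0x3C
After byte 3 (0x5B): reg=0x32
After byte 4 (0x86): reg=0x05
After byte 5 (0x5E): reg=0x86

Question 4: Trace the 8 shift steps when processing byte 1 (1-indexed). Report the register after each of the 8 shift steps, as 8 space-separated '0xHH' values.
Register before byte 1: 0xAA
After XOR with byte 0xD1: 0x7B

Answer: 0xF6 0xEB 0xD1 0xA5 0x4D 0x9A 0x33 0x66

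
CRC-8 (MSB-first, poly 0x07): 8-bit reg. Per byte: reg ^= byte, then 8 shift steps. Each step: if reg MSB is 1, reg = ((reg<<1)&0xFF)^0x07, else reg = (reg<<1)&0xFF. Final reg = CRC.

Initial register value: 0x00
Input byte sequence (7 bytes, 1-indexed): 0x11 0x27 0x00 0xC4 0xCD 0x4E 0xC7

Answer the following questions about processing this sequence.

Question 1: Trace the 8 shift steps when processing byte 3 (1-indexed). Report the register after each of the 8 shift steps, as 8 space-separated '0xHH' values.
After byte 1 (0x11): reg=0x77
After byte 2 (0x27): reg=0xB7
Register before byte 3: 0xB7
After XOR with byte 0x00: 0xB7

Answer: 0x69 0xD2 0xA3 0x41 0x82 0x03 0x06 0x0C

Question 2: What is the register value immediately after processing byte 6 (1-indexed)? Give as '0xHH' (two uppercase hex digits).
After byte 1 (0x11): reg=0x77
After byte 2 (0x27): reg=0xB7
After byte 3 (0x00): reg=0x0C
After byte 4 (0xC4): reg=0x76
After byte 5 (0xCD): reg=0x28
After byte 6 (0x4E): reg=0x35

Answer: 0x35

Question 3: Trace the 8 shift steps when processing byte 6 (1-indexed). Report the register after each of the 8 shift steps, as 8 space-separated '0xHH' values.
Answer: 0xCC 0x9F 0x39 0x72 0xE4 0xCF 0x99 0x35

Derivation:
After byte 1 (0x11): reg=0x77
After byte 2 (0x27): reg=0xB7
After byte 3 (0x00): reg=0x0C
After byte 4 (0xC4): reg=0x76
After byte 5 (0xCD): reg=0x28
Register before byte 6: 0x28
After XOR with byte 0x4E: 0x66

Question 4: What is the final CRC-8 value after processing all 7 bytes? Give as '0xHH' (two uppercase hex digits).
After byte 1 (0x11): reg=0x77
After byte 2 (0x27): reg=0xB7
After byte 3 (0x00): reg=0x0C
After byte 4 (0xC4): reg=0x76
After byte 5 (0xCD): reg=0x28
After byte 6 (0x4E): reg=0x35
After byte 7 (0xC7): reg=0xD0

Answer: 0xD0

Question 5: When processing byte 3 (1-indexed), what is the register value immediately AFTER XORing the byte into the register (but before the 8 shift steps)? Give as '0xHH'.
Answer: 0xB7

Derivation:
Register before byte 3: 0xB7
Byte 3: 0x00
0xB7 XOR 0x00 = 0xB7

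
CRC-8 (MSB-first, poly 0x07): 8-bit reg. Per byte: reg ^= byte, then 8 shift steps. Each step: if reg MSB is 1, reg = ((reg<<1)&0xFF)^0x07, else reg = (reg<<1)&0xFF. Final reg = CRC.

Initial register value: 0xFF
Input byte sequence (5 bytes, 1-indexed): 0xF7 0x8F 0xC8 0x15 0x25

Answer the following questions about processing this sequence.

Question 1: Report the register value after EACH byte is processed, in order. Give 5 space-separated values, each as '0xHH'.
0x38 0x0C 0x52 0xD2 0xCB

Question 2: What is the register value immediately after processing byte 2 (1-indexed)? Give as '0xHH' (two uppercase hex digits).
Answer: 0x0C

Derivation:
After byte 1 (0xF7): reg=0x38
After byte 2 (0x8F): reg=0x0C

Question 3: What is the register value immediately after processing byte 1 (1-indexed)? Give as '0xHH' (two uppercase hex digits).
After byte 1 (0xF7): reg=0x38

Answer: 0x38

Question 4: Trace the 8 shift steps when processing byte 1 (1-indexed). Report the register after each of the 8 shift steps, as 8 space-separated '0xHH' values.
Register before byte 1: 0xFF
After XOR with byte 0xF7: 0x08

Answer: 0x10 0x20 0x40 0x80 0x07 0x0E 0x1C 0x38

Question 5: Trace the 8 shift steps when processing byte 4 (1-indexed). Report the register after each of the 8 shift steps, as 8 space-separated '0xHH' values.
After byte 1 (0xF7): reg=0x38
After byte 2 (0x8F): reg=0x0C
After byte 3 (0xC8): reg=0x52
Register before byte 4: 0x52
After XOR with byte 0x15: 0x47

Answer: 0x8E 0x1B 0x36 0x6C 0xD8 0xB7 0x69 0xD2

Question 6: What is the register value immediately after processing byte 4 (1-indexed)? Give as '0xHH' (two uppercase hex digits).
Answer: 0xD2

Derivation:
After byte 1 (0xF7): reg=0x38
After byte 2 (0x8F): reg=0x0C
After byte 3 (0xC8): reg=0x52
After byte 4 (0x15): reg=0xD2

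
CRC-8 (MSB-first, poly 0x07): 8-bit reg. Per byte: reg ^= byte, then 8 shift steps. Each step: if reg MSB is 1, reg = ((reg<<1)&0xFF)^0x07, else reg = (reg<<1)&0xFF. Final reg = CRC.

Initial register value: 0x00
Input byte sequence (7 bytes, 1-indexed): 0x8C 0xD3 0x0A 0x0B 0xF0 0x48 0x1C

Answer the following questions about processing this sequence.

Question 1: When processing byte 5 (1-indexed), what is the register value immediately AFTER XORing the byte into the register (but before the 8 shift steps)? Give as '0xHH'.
Register before byte 5: 0xF8
Byte 5: 0xF0
0xF8 XOR 0xF0 = 0x08

Answer: 0x08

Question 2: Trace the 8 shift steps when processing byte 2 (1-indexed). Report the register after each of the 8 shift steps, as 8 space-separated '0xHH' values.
After byte 1 (0x8C): reg=0xAD
Register before byte 2: 0xAD
After XOR with byte 0xD3: 0x7E

Answer: 0xFC 0xFF 0xF9 0xF5 0xED 0xDD 0xBD 0x7D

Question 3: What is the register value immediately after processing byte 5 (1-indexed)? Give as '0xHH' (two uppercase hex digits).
Answer: 0x38

Derivation:
After byte 1 (0x8C): reg=0xAD
After byte 2 (0xD3): reg=0x7D
After byte 3 (0x0A): reg=0x42
After byte 4 (0x0B): reg=0xF8
After byte 5 (0xF0): reg=0x38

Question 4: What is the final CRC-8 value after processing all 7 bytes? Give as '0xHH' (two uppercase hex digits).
Answer: 0xF6

Derivation:
After byte 1 (0x8C): reg=0xAD
After byte 2 (0xD3): reg=0x7D
After byte 3 (0x0A): reg=0x42
After byte 4 (0x0B): reg=0xF8
After byte 5 (0xF0): reg=0x38
After byte 6 (0x48): reg=0x57
After byte 7 (0x1C): reg=0xF6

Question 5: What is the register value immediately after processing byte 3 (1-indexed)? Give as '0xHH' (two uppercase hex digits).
Answer: 0x42

Derivation:
After byte 1 (0x8C): reg=0xAD
After byte 2 (0xD3): reg=0x7D
After byte 3 (0x0A): reg=0x42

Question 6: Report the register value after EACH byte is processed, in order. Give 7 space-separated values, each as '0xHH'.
0xAD 0x7D 0x42 0xF8 0x38 0x57 0xF6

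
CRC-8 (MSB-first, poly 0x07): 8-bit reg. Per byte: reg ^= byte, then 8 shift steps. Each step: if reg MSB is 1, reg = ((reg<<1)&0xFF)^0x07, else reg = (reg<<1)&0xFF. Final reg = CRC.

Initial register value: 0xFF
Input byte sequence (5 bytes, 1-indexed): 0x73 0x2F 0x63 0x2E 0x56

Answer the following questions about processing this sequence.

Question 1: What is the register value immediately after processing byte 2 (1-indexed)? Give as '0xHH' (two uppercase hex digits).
After byte 1 (0x73): reg=0xAD
After byte 2 (0x2F): reg=0x87

Answer: 0x87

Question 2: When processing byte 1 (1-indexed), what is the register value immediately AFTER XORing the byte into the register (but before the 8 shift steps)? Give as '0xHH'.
Register before byte 1: 0xFF
Byte 1: 0x73
0xFF XOR 0x73 = 0x8C

Answer: 0x8C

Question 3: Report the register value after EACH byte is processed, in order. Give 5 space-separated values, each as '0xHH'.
0xAD 0x87 0xB2 0xDD 0xB8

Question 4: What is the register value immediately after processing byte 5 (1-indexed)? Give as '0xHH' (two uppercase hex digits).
After byte 1 (0x73): reg=0xAD
After byte 2 (0x2F): reg=0x87
After byte 3 (0x63): reg=0xB2
After byte 4 (0x2E): reg=0xDD
After byte 5 (0x56): reg=0xB8

Answer: 0xB8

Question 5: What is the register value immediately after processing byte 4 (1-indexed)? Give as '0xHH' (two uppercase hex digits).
After byte 1 (0x73): reg=0xAD
After byte 2 (0x2F): reg=0x87
After byte 3 (0x63): reg=0xB2
After byte 4 (0x2E): reg=0xDD

Answer: 0xDD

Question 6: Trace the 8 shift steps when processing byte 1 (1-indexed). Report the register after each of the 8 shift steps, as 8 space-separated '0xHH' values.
Answer: 0x1F 0x3E 0x7C 0xF8 0xF7 0xE9 0xD5 0xAD

Derivation:
Register before byte 1: 0xFF
After XOR with byte 0x73: 0x8C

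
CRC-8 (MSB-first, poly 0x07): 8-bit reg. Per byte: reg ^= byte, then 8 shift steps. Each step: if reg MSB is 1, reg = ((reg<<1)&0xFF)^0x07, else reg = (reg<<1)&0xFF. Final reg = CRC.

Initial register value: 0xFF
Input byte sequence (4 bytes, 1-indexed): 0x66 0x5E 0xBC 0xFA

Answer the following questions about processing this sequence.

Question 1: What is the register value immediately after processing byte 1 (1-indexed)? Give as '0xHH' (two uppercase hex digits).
After byte 1 (0x66): reg=0xC6

Answer: 0xC6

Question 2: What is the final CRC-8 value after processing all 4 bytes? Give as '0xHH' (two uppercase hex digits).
After byte 1 (0x66): reg=0xC6
After byte 2 (0x5E): reg=0xC1
After byte 3 (0xBC): reg=0x74
After byte 4 (0xFA): reg=0xA3

Answer: 0xA3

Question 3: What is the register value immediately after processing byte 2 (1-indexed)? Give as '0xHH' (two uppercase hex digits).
After byte 1 (0x66): reg=0xC6
After byte 2 (0x5E): reg=0xC1

Answer: 0xC1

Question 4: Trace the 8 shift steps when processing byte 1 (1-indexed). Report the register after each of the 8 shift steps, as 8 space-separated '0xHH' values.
Register before byte 1: 0xFF
After XOR with byte 0x66: 0x99

Answer: 0x35 0x6A 0xD4 0xAF 0x59 0xB2 0x63 0xC6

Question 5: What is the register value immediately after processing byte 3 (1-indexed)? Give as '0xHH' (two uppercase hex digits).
After byte 1 (0x66): reg=0xC6
After byte 2 (0x5E): reg=0xC1
After byte 3 (0xBC): reg=0x74

Answer: 0x74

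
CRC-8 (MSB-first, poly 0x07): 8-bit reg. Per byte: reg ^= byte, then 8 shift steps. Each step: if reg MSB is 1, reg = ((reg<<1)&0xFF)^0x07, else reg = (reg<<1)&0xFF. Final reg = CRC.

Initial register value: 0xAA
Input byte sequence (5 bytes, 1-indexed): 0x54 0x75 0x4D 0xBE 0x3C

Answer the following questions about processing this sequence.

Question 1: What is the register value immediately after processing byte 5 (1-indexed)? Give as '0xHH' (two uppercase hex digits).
Answer: 0x1D

Derivation:
After byte 1 (0x54): reg=0xF4
After byte 2 (0x75): reg=0x8E
After byte 3 (0x4D): reg=0x47
After byte 4 (0xBE): reg=0xE1
After byte 5 (0x3C): reg=0x1D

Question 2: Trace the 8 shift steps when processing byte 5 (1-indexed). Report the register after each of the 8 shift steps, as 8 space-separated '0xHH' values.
Answer: 0xBD 0x7D 0xFA 0xF3 0xE1 0xC5 0x8D 0x1D

Derivation:
After byte 1 (0x54): reg=0xF4
After byte 2 (0x75): reg=0x8E
After byte 3 (0x4D): reg=0x47
After byte 4 (0xBE): reg=0xE1
Register before byte 5: 0xE1
After XOR with byte 0x3C: 0xDD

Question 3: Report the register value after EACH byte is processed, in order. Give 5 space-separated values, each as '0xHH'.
0xF4 0x8E 0x47 0xE1 0x1D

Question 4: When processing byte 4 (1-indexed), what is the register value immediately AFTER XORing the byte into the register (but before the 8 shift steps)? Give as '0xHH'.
Answer: 0xF9

Derivation:
Register before byte 4: 0x47
Byte 4: 0xBE
0x47 XOR 0xBE = 0xF9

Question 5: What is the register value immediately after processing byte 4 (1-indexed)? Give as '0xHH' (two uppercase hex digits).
Answer: 0xE1

Derivation:
After byte 1 (0x54): reg=0xF4
After byte 2 (0x75): reg=0x8E
After byte 3 (0x4D): reg=0x47
After byte 4 (0xBE): reg=0xE1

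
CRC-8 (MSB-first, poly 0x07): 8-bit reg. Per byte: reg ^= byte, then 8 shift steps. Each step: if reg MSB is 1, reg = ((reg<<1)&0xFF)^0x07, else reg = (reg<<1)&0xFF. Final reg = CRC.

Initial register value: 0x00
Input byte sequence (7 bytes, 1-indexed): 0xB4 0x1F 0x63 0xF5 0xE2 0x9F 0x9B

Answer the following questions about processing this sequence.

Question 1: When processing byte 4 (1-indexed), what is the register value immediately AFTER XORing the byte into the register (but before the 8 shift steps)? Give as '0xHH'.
Answer: 0x0E

Derivation:
Register before byte 4: 0xFB
Byte 4: 0xF5
0xFB XOR 0xF5 = 0x0E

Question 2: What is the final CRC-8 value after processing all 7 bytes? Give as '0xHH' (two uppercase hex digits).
Answer: 0x36

Derivation:
After byte 1 (0xB4): reg=0x05
After byte 2 (0x1F): reg=0x46
After byte 3 (0x63): reg=0xFB
After byte 4 (0xF5): reg=0x2A
After byte 5 (0xE2): reg=0x76
After byte 6 (0x9F): reg=0x91
After byte 7 (0x9B): reg=0x36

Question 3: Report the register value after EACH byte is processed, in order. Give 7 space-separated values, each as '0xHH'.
0x05 0x46 0xFB 0x2A 0x76 0x91 0x36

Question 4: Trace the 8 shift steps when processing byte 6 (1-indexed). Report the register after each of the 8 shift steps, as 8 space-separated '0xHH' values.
Answer: 0xD5 0xAD 0x5D 0xBA 0x73 0xE6 0xCB 0x91

Derivation:
After byte 1 (0xB4): reg=0x05
After byte 2 (0x1F): reg=0x46
After byte 3 (0x63): reg=0xFB
After byte 4 (0xF5): reg=0x2A
After byte 5 (0xE2): reg=0x76
Register before byte 6: 0x76
After XOR with byte 0x9F: 0xE9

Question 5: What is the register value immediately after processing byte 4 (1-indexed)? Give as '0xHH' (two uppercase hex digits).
After byte 1 (0xB4): reg=0x05
After byte 2 (0x1F): reg=0x46
After byte 3 (0x63): reg=0xFB
After byte 4 (0xF5): reg=0x2A

Answer: 0x2A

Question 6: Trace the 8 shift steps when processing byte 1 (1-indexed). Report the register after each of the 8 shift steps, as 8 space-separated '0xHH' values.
Answer: 0x6F 0xDE 0xBB 0x71 0xE2 0xC3 0x81 0x05

Derivation:
Register before byte 1: 0x00
After XOR with byte 0xB4: 0xB4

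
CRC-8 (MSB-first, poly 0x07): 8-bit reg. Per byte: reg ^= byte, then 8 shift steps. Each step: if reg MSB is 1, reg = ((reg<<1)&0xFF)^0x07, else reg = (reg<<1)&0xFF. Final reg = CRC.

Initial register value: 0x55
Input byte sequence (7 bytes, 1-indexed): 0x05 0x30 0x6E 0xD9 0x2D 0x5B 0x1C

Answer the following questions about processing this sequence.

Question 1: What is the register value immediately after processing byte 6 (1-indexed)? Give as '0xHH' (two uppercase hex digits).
After byte 1 (0x05): reg=0xB7
After byte 2 (0x30): reg=0x9C
After byte 3 (0x6E): reg=0xD0
After byte 4 (0xD9): reg=0x3F
After byte 5 (0x2D): reg=0x7E
After byte 6 (0x5B): reg=0xFB

Answer: 0xFB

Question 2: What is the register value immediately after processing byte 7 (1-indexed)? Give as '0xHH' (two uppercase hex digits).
After byte 1 (0x05): reg=0xB7
After byte 2 (0x30): reg=0x9C
After byte 3 (0x6E): reg=0xD0
After byte 4 (0xD9): reg=0x3F
After byte 5 (0x2D): reg=0x7E
After byte 6 (0x5B): reg=0xFB
After byte 7 (0x1C): reg=0xBB

Answer: 0xBB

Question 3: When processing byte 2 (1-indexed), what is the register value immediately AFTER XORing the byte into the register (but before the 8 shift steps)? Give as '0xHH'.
Answer: 0x87

Derivation:
Register before byte 2: 0xB7
Byte 2: 0x30
0xB7 XOR 0x30 = 0x87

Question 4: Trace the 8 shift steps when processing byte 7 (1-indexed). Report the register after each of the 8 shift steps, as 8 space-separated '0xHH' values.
Answer: 0xC9 0x95 0x2D 0x5A 0xB4 0x6F 0xDE 0xBB

Derivation:
After byte 1 (0x05): reg=0xB7
After byte 2 (0x30): reg=0x9C
After byte 3 (0x6E): reg=0xD0
After byte 4 (0xD9): reg=0x3F
After byte 5 (0x2D): reg=0x7E
After byte 6 (0x5B): reg=0xFB
Register before byte 7: 0xFB
After XOR with byte 0x1C: 0xE7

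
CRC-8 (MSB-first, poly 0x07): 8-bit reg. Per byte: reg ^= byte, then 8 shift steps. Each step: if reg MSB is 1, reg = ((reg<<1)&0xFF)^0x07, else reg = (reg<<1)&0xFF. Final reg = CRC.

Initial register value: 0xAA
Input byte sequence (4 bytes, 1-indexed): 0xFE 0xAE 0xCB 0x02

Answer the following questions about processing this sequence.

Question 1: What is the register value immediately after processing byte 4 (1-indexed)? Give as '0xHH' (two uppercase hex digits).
After byte 1 (0xFE): reg=0xAB
After byte 2 (0xAE): reg=0x1B
After byte 3 (0xCB): reg=0x3E
After byte 4 (0x02): reg=0xB4

Answer: 0xB4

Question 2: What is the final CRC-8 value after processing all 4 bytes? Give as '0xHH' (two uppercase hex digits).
After byte 1 (0xFE): reg=0xAB
After byte 2 (0xAE): reg=0x1B
After byte 3 (0xCB): reg=0x3E
After byte 4 (0x02): reg=0xB4

Answer: 0xB4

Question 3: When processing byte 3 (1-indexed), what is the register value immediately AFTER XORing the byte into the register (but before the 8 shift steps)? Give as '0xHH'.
Register before byte 3: 0x1B
Byte 3: 0xCB
0x1B XOR 0xCB = 0xD0

Answer: 0xD0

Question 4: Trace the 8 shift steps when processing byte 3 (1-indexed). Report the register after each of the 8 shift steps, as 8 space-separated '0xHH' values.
After byte 1 (0xFE): reg=0xAB
After byte 2 (0xAE): reg=0x1B
Register before byte 3: 0x1B
After XOR with byte 0xCB: 0xD0

Answer: 0xA7 0x49 0x92 0x23 0x46 0x8C 0x1F 0x3E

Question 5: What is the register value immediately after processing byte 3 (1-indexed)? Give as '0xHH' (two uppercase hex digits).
After byte 1 (0xFE): reg=0xAB
After byte 2 (0xAE): reg=0x1B
After byte 3 (0xCB): reg=0x3E

Answer: 0x3E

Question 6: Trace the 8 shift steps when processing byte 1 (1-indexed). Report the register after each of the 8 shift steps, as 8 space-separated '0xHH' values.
Register before byte 1: 0xAA
After XOR with byte 0xFE: 0x54

Answer: 0xA8 0x57 0xAE 0x5B 0xB6 0x6B 0xD6 0xAB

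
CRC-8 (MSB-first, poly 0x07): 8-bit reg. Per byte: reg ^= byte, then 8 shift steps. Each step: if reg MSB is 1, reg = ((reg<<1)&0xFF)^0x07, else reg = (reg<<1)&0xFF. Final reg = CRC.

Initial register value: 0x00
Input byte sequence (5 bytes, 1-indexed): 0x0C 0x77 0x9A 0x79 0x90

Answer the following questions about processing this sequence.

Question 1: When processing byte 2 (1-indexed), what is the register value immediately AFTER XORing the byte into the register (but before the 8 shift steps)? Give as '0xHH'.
Register before byte 2: 0x24
Byte 2: 0x77
0x24 XOR 0x77 = 0x53

Answer: 0x53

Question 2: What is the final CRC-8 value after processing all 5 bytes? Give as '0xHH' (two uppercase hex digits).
After byte 1 (0x0C): reg=0x24
After byte 2 (0x77): reg=0xBE
After byte 3 (0x9A): reg=0xFC
After byte 4 (0x79): reg=0x92
After byte 5 (0x90): reg=0x0E

Answer: 0x0E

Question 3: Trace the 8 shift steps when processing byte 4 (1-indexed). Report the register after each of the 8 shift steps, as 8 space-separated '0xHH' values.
Answer: 0x0D 0x1A 0x34 0x68 0xD0 0xA7 0x49 0x92

Derivation:
After byte 1 (0x0C): reg=0x24
After byte 2 (0x77): reg=0xBE
After byte 3 (0x9A): reg=0xFC
Register before byte 4: 0xFC
After XOR with byte 0x79: 0x85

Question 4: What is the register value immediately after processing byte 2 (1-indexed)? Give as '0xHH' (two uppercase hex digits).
Answer: 0xBE

Derivation:
After byte 1 (0x0C): reg=0x24
After byte 2 (0x77): reg=0xBE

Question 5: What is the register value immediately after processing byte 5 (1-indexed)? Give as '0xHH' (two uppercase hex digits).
After byte 1 (0x0C): reg=0x24
After byte 2 (0x77): reg=0xBE
After byte 3 (0x9A): reg=0xFC
After byte 4 (0x79): reg=0x92
After byte 5 (0x90): reg=0x0E

Answer: 0x0E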